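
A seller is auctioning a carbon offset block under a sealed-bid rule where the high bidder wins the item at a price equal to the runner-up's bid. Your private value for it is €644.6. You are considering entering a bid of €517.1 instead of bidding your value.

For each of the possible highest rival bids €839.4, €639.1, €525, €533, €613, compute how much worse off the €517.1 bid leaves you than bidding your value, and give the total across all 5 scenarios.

The deviation costs you only when the competing bid falls strictly between €517.1 and €644.6; elsewhere both bids give the same outcome.
€839.4: outcomes coincide → loss €0.
€639.1: truthful payoff €5.5, deviation payoff €0 → loss €5.5.
€525: truthful payoff €119.6, deviation payoff €0 → loss €119.6.
€533: truthful payoff €111.6, deviation payoff €0 → loss €111.6.
€613: truthful payoff €31.6, deviation payoff €0 → loss €31.6.
Total loss = €5.5 + €119.6 + €111.6 + €31.6 = €268.3.
Because the price is fixed by the runner-up's bid, deviating from your value can only change a good outcome into a bad one — never the reverse.

€268.3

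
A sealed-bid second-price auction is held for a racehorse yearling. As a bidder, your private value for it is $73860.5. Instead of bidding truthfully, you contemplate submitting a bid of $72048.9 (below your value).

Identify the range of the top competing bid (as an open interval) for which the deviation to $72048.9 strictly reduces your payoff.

If the competing bid is below $72048.9, both bids win at the same price — no difference.
If it is above $73860.5, both bids lose — no difference.
If it lies strictly between $72048.9 and $73860.5, bidding your value wins at a price below your value (positive payoff) while bidding $72048.9 loses (payoff 0).
So the deviation strictly hurts on the open interval ($72048.9, $73860.5).

($72048.9, $73860.5)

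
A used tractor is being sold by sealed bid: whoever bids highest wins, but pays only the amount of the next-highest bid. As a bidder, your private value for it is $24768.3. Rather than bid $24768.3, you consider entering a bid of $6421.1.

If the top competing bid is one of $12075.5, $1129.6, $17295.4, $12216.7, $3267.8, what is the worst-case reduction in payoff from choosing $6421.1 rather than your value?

$12692.8

$12075.5: truthful gives $12692.8, deviation gives $0 → loss $12692.8.
$1129.6: same outcome either way → loss $0.
$17295.4: truthful gives $7472.9, deviation gives $0 → loss $7472.9.
$12216.7: truthful gives $12551.6, deviation gives $0 → loss $12551.6.
$3267.8: same outcome either way → loss $0.
Maximum loss: $12692.8.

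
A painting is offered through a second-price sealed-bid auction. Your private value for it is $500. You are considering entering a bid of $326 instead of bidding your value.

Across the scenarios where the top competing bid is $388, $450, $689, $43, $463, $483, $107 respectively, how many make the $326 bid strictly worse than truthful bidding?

The deviation hurts exactly when the highest competing bid lies strictly between $326 and $500 — underbidding then forfeits a profitable win.
$388: inside the interval → strictly worse (loss $112).
$450: inside the interval → strictly worse (loss $50).
$689: above both → same outcome either way.
$43: below both → same outcome either way.
$463: inside the interval → strictly worse (loss $37).
$483: inside the interval → strictly worse (loss $17).
$107: below both → same outcome either way.
Count: 4.

4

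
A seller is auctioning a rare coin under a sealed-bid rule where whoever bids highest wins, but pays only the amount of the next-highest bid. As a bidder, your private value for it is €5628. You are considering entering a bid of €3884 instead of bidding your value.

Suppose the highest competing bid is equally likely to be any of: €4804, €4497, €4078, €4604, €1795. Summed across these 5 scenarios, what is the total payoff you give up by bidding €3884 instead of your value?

€4529

The deviation costs you only when the competing bid falls strictly between €3884 and €5628; elsewhere both bids give the same outcome.
€4804: truthful payoff €824, deviation payoff €0 → loss €824.
€4497: truthful payoff €1131, deviation payoff €0 → loss €1131.
€4078: truthful payoff €1550, deviation payoff €0 → loss €1550.
€4604: truthful payoff €1024, deviation payoff €0 → loss €1024.
€1795: outcomes coincide → loss €0.
Total loss = €824 + €1131 + €1550 + €1024 = €4529.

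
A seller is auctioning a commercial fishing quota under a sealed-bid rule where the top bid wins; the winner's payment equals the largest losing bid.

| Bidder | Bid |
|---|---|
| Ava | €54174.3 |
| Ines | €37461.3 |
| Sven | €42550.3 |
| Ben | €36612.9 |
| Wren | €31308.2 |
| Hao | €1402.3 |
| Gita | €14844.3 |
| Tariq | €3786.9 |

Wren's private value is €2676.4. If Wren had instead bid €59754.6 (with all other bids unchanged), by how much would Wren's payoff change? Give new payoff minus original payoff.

The highest bid among the other bidders is €54174.3; Wren's bid doesn't change that.
Original bid €31308.2: Wren is not highest (top rival bid is €54174.3); payoff €0.
Alternative bid €59754.6: Wren is highest, pays the top rival bid €54174.3; payoff €2676.4 − €54174.3 = −€51497.9.
Change in payoff = −€51497.9 − (€0) = −€51497.9.

−€51497.9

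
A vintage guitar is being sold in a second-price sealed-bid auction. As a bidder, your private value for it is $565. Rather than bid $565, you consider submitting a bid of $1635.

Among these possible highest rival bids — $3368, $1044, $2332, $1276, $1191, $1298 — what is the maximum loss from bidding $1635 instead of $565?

$733

$3368: same outcome either way → loss $0.
$1044: truthful gives $0, deviation gives −$479 → loss $479.
$2332: same outcome either way → loss $0.
$1276: truthful gives $0, deviation gives −$711 → loss $711.
$1191: truthful gives $0, deviation gives −$626 → loss $626.
$1298: truthful gives $0, deviation gives −$733 → loss $733.
Maximum loss: $733.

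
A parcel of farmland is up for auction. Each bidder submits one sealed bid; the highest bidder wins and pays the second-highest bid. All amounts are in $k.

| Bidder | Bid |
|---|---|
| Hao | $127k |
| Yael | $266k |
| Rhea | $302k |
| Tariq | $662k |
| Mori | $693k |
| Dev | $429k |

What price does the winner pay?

Highest bid: Mori at $693k, so Mori wins.
Second-highest bid: Tariq at $662k — that is the price the winner pays.

$662k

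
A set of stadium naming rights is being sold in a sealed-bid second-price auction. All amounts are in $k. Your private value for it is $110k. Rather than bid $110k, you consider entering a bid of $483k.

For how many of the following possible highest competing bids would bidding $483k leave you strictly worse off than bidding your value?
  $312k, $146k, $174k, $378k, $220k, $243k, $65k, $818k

6

The deviation hurts exactly when the highest competing bid lies strictly between $110k and $483k — overbidding then wins at a price above your value.
$312k: inside the interval → strictly worse (loss $202k).
$146k: inside the interval → strictly worse (loss $36k).
$174k: inside the interval → strictly worse (loss $64k).
$378k: inside the interval → strictly worse (loss $268k).
$220k: inside the interval → strictly worse (loss $110k).
$243k: inside the interval → strictly worse (loss $133k).
$65k: below both → same outcome either way.
$818k: above both → same outcome either way.
Count: 6.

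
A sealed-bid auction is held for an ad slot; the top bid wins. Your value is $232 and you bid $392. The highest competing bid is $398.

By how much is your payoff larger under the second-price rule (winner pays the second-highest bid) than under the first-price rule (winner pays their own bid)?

$0

Your bid $392 is below $398, so you lose under either rule.
Payoff is $0 in both cases; difference = $0.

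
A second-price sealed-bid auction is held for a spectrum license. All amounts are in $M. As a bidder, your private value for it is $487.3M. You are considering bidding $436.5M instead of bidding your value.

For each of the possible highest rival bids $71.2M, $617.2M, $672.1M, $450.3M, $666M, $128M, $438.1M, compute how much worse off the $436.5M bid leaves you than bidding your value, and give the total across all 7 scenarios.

The deviation costs you only when the competing bid falls strictly between $436.5M and $487.3M; elsewhere both bids give the same outcome.
$71.2M: outcomes coincide → loss $0M.
$617.2M: outcomes coincide → loss $0M.
$672.1M: outcomes coincide → loss $0M.
$450.3M: truthful payoff $37M, deviation payoff $0M → loss $37M.
$666M: outcomes coincide → loss $0M.
$128M: outcomes coincide → loss $0M.
$438.1M: truthful payoff $49.2M, deviation payoff $0M → loss $49.2M.
Total loss = $37M + $49.2M = $86.2M.
Truthful bidding weakly dominates here: raising your bid can only win items priced above your value, and lowering it can only forfeit items priced below.

$86.2M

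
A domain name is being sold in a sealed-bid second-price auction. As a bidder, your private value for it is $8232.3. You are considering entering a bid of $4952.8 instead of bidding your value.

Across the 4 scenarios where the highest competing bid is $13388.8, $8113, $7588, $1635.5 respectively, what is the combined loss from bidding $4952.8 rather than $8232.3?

The deviation costs you only when the competing bid falls strictly between $4952.8 and $8232.3; elsewhere both bids give the same outcome.
$13388.8: outcomes coincide → loss $0.
$8113: truthful payoff $119.3, deviation payoff $0 → loss $119.3.
$7588: truthful payoff $644.3, deviation payoff $0 → loss $644.3.
$1635.5: outcomes coincide → loss $0.
Total loss = $119.3 + $644.3 = $763.6.

$763.6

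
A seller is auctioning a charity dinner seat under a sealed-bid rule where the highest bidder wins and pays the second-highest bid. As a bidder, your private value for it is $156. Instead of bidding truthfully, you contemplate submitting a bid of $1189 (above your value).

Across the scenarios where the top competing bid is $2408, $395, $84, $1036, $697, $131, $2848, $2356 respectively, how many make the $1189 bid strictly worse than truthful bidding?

3

The deviation hurts exactly when the highest competing bid lies strictly between $156 and $1189 — overbidding then wins at a price above your value.
$2408: above both → same outcome either way.
$395: inside the interval → strictly worse (loss $239).
$84: below both → same outcome either way.
$1036: inside the interval → strictly worse (loss $880).
$697: inside the interval → strictly worse (loss $541).
$131: below both → same outcome either way.
$2848: above both → same outcome either way.
$2356: above both → same outcome either way.
Count: 3.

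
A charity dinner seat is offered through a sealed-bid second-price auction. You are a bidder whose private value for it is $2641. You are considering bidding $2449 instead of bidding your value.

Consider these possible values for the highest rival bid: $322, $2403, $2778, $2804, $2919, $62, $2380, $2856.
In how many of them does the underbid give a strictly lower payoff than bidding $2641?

The deviation hurts exactly when the highest competing bid lies strictly between $2449 and $2641 — underbidding then forfeits a profitable win.
$322: below both → same outcome either way.
$2403: below both → same outcome either way.
$2778: above both → same outcome either way.
$2804: above both → same outcome either way.
$2919: above both → same outcome either way.
$62: below both → same outcome either way.
$2380: below both → same outcome either way.
$2856: above both → same outcome either way.
Count: 0.

0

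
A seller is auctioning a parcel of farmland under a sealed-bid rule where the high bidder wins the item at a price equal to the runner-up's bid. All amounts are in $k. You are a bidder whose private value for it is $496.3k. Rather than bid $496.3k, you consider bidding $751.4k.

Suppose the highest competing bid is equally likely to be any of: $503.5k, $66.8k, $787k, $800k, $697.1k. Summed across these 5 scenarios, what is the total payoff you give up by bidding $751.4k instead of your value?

The deviation costs you only when the competing bid falls strictly between $496.3k and $751.4k; elsewhere both bids give the same outcome.
$503.5k: truthful payoff $0k, deviation payoff −$7.2k → loss $7.2k.
$66.8k: outcomes coincide → loss $0k.
$787k: outcomes coincide → loss $0k.
$800k: outcomes coincide → loss $0k.
$697.1k: truthful payoff $0k, deviation payoff −$200.8k → loss $200.8k.
Total loss = $7.2k + $200.8k = $208k.
Truthful bidding weakly dominates here: raising your bid can only win items priced above your value, and lowering it can only forfeit items priced below.

$208k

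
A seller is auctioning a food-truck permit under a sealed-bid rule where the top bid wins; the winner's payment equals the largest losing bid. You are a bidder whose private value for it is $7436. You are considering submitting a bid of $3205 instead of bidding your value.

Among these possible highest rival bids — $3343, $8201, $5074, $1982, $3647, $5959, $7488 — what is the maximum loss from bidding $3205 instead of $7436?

$3343: truthful gives $4093, deviation gives $0 → loss $4093.
$8201: same outcome either way → loss $0.
$5074: truthful gives $2362, deviation gives $0 → loss $2362.
$1982: same outcome either way → loss $0.
$3647: truthful gives $3789, deviation gives $0 → loss $3789.
$5959: truthful gives $1477, deviation gives $0 → loss $1477.
$7488: same outcome either way → loss $0.
Maximum loss: $4093.

$4093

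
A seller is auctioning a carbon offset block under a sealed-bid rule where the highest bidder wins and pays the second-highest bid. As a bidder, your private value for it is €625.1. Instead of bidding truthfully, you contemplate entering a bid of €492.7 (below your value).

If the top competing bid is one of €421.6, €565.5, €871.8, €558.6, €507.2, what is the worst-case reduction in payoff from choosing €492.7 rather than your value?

€421.6: same outcome either way → loss €0.
€565.5: truthful gives €59.6, deviation gives €0 → loss €59.6.
€871.8: same outcome either way → loss €0.
€558.6: truthful gives €66.5, deviation gives €0 → loss €66.5.
€507.2: truthful gives €117.9, deviation gives €0 → loss €117.9.
Maximum loss: €117.9.

€117.9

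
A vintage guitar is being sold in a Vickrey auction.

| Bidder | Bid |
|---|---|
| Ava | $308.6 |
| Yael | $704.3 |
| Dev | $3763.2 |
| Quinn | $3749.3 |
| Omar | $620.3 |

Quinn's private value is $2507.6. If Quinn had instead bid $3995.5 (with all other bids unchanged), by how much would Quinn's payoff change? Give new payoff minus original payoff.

−$1255.6

The highest bid among the other bidders is $3763.2; Quinn's bid doesn't change that.
Original bid $3749.3: Quinn is not highest (top rival bid is $3763.2); payoff $0.
Alternative bid $3995.5: Quinn is highest, pays the top rival bid $3763.2; payoff $2507.6 − $3763.2 = −$1255.6.
Change in payoff = −$1255.6 − ($0) = −$1255.6.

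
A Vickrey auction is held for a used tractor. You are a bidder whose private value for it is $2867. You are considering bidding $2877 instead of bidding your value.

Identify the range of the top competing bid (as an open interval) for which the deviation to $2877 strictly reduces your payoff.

If the competing bid is below $2867, both bids win at the same price — no difference.
If it is above $2877, both bids lose — no difference.
If it lies strictly between $2867 and $2877, bidding your value loses (payoff 0) while bidding $2877 wins at a price above your value (payoff negative).
So the deviation strictly hurts on the open interval ($2867, $2877).

($2867, $2877)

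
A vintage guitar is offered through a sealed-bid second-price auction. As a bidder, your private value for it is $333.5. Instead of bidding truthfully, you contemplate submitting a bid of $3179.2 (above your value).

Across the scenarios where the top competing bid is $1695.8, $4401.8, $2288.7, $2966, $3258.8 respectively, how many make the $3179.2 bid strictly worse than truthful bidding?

3

The deviation hurts exactly when the highest competing bid lies strictly between $333.5 and $3179.2 — overbidding then wins at a price above your value.
$1695.8: inside the interval → strictly worse (loss $1362.3).
$4401.8: above both → same outcome either way.
$2288.7: inside the interval → strictly worse (loss $1955.2).
$2966: inside the interval → strictly worse (loss $2632.5).
$3258.8: above both → same outcome either way.
Count: 3.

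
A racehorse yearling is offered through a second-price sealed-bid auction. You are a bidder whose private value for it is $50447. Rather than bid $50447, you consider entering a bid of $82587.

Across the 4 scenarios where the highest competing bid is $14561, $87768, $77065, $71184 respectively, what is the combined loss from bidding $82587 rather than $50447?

$47355

The deviation costs you only when the competing bid falls strictly between $50447 and $82587; elsewhere both bids give the same outcome.
$14561: outcomes coincide → loss $0.
$87768: outcomes coincide → loss $0.
$77065: truthful payoff $0, deviation payoff −$26618 → loss $26618.
$71184: truthful payoff $0, deviation payoff −$20737 → loss $20737.
Total loss = $26618 + $20737 = $47355.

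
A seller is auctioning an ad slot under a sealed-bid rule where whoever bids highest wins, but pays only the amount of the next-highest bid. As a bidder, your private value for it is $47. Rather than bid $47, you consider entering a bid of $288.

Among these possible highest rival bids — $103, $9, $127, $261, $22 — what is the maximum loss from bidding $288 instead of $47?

$103: truthful gives $0, deviation gives −$56 → loss $56.
$9: same outcome either way → loss $0.
$127: truthful gives $0, deviation gives −$80 → loss $80.
$261: truthful gives $0, deviation gives −$214 → loss $214.
$22: same outcome either way → loss $0.
Maximum loss: $214.

$214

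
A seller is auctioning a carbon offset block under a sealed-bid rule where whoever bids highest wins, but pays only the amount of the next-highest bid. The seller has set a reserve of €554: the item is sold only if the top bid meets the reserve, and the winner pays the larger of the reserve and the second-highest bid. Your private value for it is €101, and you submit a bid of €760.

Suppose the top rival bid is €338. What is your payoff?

Your bid €760 is the highest and exceeds the reserve.
Price = max(second-highest bid, reserve) = max(€338, €554) = €554.
Payoff = €101 − €554 = −€453.

−€453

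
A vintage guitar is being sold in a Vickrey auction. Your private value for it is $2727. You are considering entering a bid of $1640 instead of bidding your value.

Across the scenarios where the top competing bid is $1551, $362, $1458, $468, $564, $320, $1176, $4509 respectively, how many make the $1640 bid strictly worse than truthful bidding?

0

The deviation hurts exactly when the highest competing bid lies strictly between $1640 and $2727 — underbidding then forfeits a profitable win.
$1551: below both → same outcome either way.
$362: below both → same outcome either way.
$1458: below both → same outcome either way.
$468: below both → same outcome either way.
$564: below both → same outcome either way.
$320: below both → same outcome either way.
$1176: below both → same outcome either way.
$4509: above both → same outcome either way.
Count: 0.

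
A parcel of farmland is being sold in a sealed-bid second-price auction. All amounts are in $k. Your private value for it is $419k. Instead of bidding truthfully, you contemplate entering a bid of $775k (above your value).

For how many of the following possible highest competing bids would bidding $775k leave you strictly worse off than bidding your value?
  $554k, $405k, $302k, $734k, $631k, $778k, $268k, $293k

3

The deviation hurts exactly when the highest competing bid lies strictly between $419k and $775k — overbidding then wins at a price above your value.
$554k: inside the interval → strictly worse (loss $135k).
$405k: below both → same outcome either way.
$302k: below both → same outcome either way.
$734k: inside the interval → strictly worse (loss $315k).
$631k: inside the interval → strictly worse (loss $212k).
$778k: above both → same outcome either way.
$268k: below both → same outcome either way.
$293k: below both → same outcome either way.
Count: 3.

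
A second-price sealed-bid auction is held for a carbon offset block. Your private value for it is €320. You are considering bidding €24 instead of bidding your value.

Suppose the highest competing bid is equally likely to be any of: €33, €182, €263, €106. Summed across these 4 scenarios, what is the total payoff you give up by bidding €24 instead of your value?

The deviation costs you only when the competing bid falls strictly between €24 and €320; elsewhere both bids give the same outcome.
€33: truthful payoff €287, deviation payoff €0 → loss €287.
€182: truthful payoff €138, deviation payoff €0 → loss €138.
€263: truthful payoff €57, deviation payoff €0 → loss €57.
€106: truthful payoff €214, deviation payoff €0 → loss €214.
Total loss = €287 + €138 + €57 + €214 = €696.

€696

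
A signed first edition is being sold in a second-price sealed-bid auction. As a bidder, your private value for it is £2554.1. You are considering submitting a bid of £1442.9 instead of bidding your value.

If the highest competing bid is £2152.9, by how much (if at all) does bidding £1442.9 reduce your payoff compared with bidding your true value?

£401.2

Bidding your value £2554.1: you win (since £2554.1 > £2152.9) and pay £2152.9. Payoff £401.2.
Bidding £1442.9: you lose. Payoff £0.
The competing bid £2152.9 lies between your shaded bid and your value, so underbidding forfeits an item you could have won at a profitable price.
Loss from deviating = £401.2 − (£0) = £401.2.
Because the price is fixed by the runner-up's bid, deviating from your value can only change a good outcome into a bad one — never the reverse.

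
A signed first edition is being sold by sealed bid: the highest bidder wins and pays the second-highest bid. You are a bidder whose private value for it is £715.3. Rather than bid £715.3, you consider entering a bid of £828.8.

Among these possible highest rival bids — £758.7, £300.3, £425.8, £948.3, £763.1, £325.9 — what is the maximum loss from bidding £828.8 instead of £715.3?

£758.7: truthful gives £0, deviation gives −£43.4 → loss £43.4.
£300.3: same outcome either way → loss £0.
£425.8: same outcome either way → loss £0.
£948.3: same outcome either way → loss £0.
£763.1: truthful gives £0, deviation gives −£47.8 → loss £47.8.
£325.9: same outcome either way → loss £0.
Maximum loss: £47.8.

£47.8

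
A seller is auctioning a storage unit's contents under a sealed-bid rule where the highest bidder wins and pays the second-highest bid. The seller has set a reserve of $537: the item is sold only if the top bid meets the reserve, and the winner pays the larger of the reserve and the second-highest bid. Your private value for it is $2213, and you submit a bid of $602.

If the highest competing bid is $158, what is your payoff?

$1676

Your bid $602 is the highest and exceeds the reserve.
Price = max(second-highest bid, reserve) = max($158, $537) = $537.
Payoff = $2213 − $537 = $1676.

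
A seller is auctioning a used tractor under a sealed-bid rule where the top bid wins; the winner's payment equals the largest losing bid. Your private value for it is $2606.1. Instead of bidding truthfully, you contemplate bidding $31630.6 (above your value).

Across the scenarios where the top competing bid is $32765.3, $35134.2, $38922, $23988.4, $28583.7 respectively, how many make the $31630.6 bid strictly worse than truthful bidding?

The deviation hurts exactly when the highest competing bid lies strictly between $2606.1 and $31630.6 — overbidding then wins at a price above your value.
$32765.3: above both → same outcome either way.
$35134.2: above both → same outcome either way.
$38922: above both → same outcome either way.
$23988.4: inside the interval → strictly worse (loss $21382.3).
$28583.7: inside the interval → strictly worse (loss $25977.6).
Count: 2.

2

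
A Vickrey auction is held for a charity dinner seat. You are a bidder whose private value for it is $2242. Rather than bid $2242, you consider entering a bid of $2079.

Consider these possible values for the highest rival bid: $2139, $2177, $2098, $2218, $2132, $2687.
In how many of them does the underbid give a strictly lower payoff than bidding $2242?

5

The deviation hurts exactly when the highest competing bid lies strictly between $2079 and $2242 — underbidding then forfeits a profitable win.
$2139: inside the interval → strictly worse (loss $103).
$2177: inside the interval → strictly worse (loss $65).
$2098: inside the interval → strictly worse (loss $144).
$2218: inside the interval → strictly worse (loss $24).
$2132: inside the interval → strictly worse (loss $110).
$2687: above both → same outcome either way.
Count: 5.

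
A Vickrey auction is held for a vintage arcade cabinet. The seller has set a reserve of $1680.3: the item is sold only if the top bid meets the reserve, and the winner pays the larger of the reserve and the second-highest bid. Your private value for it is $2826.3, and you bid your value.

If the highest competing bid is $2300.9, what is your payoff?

$525.4

Your bid $2826.3 is the highest and exceeds the reserve.
Price = max(second-highest bid, reserve) = max($2300.9, $1680.3) = $2300.9.
Payoff = $2826.3 − $2300.9 = $525.4.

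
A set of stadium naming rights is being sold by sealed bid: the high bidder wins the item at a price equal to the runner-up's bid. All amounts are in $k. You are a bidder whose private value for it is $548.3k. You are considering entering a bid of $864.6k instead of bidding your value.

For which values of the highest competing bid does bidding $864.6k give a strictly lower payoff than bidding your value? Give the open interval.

If the competing bid is below $548.3k, both bids win at the same price — no difference.
If it is above $864.6k, both bids lose — no difference.
If it lies strictly between $548.3k and $864.6k, bidding your value loses (payoff 0) while bidding $864.6k wins at a price above your value (payoff negative).
So the deviation strictly hurts on the open interval ($548.3k, $864.6k).
Because the price is fixed by the runner-up's bid, deviating from your value can only change a good outcome into a bad one — never the reverse.

($548.3k, $864.6k)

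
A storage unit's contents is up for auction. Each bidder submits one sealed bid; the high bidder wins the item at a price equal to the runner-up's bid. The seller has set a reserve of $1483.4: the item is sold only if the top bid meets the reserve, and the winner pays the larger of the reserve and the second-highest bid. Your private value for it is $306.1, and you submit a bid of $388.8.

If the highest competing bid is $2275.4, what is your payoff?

Your bid $388.8 is below the highest competing bid $2275.4, so you lose. Payoff $0.

$0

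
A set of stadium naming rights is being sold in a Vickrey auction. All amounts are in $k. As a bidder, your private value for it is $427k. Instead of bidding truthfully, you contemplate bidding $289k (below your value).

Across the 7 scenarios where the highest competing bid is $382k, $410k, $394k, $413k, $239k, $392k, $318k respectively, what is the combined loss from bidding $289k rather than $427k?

$253k

The deviation costs you only when the competing bid falls strictly between $289k and $427k; elsewhere both bids give the same outcome.
$382k: truthful payoff $45k, deviation payoff $0k → loss $45k.
$410k: truthful payoff $17k, deviation payoff $0k → loss $17k.
$394k: truthful payoff $33k, deviation payoff $0k → loss $33k.
$413k: truthful payoff $14k, deviation payoff $0k → loss $14k.
$239k: outcomes coincide → loss $0k.
$392k: truthful payoff $35k, deviation payoff $0k → loss $35k.
$318k: truthful payoff $109k, deviation payoff $0k → loss $109k.
Total loss = $45k + $17k + $33k + $14k + $35k + $109k = $253k.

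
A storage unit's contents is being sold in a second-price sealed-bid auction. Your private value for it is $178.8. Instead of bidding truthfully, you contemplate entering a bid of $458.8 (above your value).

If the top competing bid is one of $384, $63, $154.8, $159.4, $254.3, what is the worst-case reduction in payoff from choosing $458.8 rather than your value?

$205.2

$384: truthful gives $0, deviation gives −$205.2 → loss $205.2.
$63: same outcome either way → loss $0.
$154.8: same outcome either way → loss $0.
$159.4: same outcome either way → loss $0.
$254.3: truthful gives $0, deviation gives −$75.5 → loss $75.5.
Maximum loss: $205.2.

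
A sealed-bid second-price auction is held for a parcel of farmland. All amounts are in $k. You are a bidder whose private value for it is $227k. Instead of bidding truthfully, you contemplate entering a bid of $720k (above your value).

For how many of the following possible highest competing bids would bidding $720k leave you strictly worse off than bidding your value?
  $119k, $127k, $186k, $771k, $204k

0

The deviation hurts exactly when the highest competing bid lies strictly between $227k and $720k — overbidding then wins at a price above your value.
$119k: below both → same outcome either way.
$127k: below both → same outcome either way.
$186k: below both → same outcome either way.
$771k: above both → same outcome either way.
$204k: below both → same outcome either way.
Count: 0.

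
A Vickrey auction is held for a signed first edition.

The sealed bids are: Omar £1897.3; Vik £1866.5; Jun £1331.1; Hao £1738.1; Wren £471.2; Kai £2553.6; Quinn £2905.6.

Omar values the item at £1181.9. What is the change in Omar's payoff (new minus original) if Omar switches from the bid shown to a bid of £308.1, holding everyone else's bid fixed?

The highest bid among the other bidders is £2905.6; Omar's bid doesn't change that.
Original bid £1897.3: Omar is not highest (top rival bid is £2905.6); payoff £0.
Alternative bid £308.1: Omar is not highest (top rival bid is £2905.6); payoff £0.
Change in payoff = £0 − (£0) = £0.

£0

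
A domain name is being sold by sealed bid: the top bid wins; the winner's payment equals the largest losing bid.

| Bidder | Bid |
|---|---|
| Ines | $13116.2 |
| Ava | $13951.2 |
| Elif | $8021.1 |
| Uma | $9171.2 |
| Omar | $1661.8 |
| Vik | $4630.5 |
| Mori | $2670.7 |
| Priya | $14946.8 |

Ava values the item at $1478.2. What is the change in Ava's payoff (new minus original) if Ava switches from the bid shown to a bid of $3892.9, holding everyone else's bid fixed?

$0

The highest bid among the other bidders is $14946.8; Ava's bid doesn't change that.
Original bid $13951.2: Ava is not highest (top rival bid is $14946.8); payoff $0.
Alternative bid $3892.9: Ava is not highest (top rival bid is $14946.8); payoff $0.
Change in payoff = $0 − ($0) = $0.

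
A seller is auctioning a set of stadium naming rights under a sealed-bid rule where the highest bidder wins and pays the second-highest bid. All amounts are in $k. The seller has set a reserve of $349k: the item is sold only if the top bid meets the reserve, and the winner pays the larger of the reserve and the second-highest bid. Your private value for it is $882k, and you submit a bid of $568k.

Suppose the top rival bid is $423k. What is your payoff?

$459k

Your bid $568k is the highest and exceeds the reserve.
Price = max(second-highest bid, reserve) = max($423k, $349k) = $423k.
Payoff = $882k − $423k = $459k.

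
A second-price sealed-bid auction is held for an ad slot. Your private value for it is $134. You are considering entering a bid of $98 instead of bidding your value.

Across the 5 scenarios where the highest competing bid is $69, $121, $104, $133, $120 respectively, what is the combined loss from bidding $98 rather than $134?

The deviation costs you only when the competing bid falls strictly between $98 and $134; elsewhere both bids give the same outcome.
$69: outcomes coincide → loss $0.
$121: truthful payoff $13, deviation payoff $0 → loss $13.
$104: truthful payoff $30, deviation payoff $0 → loss $30.
$133: truthful payoff $1, deviation payoff $0 → loss $1.
$120: truthful payoff $14, deviation payoff $0 → loss $14.
Total loss = $13 + $30 + $1 + $14 = $58.

$58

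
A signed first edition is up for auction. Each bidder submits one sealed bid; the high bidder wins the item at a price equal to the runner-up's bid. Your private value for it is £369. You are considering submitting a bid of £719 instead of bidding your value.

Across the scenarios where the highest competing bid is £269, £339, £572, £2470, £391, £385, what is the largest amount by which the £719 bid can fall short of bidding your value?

£269: same outcome either way → loss £0.
£339: same outcome either way → loss £0.
£572: truthful gives £0, deviation gives −£203 → loss £203.
£2470: same outcome either way → loss £0.
£391: truthful gives £0, deviation gives −£22 → loss £22.
£385: truthful gives £0, deviation gives −£16 → loss £16.
Maximum loss: £203.

£203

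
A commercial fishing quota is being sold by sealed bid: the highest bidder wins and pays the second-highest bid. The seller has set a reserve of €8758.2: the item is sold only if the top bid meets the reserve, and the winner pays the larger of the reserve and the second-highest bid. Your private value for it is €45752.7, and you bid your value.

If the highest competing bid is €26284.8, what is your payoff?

€19467.9

Your bid €45752.7 is the highest and exceeds the reserve.
Price = max(second-highest bid, reserve) = max(€26284.8, €8758.2) = €26284.8.
Payoff = €45752.7 − €26284.8 = €19467.9.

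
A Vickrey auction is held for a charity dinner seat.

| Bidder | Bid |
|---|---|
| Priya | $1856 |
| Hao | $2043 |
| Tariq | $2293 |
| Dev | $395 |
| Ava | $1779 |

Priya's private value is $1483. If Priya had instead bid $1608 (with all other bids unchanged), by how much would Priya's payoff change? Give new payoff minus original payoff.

The highest bid among the other bidders is $2293; Priya's bid doesn't change that.
Original bid $1856: Priya is not highest (top rival bid is $2293); payoff $0.
Alternative bid $1608: Priya is not highest (top rival bid is $2293); payoff $0.
Change in payoff = $0 − ($0) = $0.

$0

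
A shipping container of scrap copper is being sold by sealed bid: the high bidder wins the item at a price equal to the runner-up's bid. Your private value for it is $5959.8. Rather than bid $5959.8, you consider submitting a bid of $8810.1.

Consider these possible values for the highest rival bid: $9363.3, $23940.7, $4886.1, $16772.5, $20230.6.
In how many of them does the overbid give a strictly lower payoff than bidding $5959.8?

0

The deviation hurts exactly when the highest competing bid lies strictly between $5959.8 and $8810.1 — overbidding then wins at a price above your value.
$9363.3: above both → same outcome either way.
$23940.7: above both → same outcome either way.
$4886.1: below both → same outcome either way.
$16772.5: above both → same outcome either way.
$20230.6: above both → same outcome either way.
Count: 0.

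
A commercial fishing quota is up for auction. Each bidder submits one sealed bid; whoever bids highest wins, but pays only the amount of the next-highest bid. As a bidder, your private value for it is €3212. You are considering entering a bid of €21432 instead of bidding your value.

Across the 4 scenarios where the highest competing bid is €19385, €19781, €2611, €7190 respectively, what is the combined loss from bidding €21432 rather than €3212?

€36720

The deviation costs you only when the competing bid falls strictly between €3212 and €21432; elsewhere both bids give the same outcome.
€19385: truthful payoff €0, deviation payoff −€16173 → loss €16173.
€19781: truthful payoff €0, deviation payoff −€16569 → loss €16569.
€2611: outcomes coincide → loss €0.
€7190: truthful payoff €0, deviation payoff −€3978 → loss €3978.
Total loss = €16173 + €16569 + €3978 = €36720.
Because the price is fixed by the runner-up's bid, deviating from your value can only change a good outcome into a bad one — never the reverse.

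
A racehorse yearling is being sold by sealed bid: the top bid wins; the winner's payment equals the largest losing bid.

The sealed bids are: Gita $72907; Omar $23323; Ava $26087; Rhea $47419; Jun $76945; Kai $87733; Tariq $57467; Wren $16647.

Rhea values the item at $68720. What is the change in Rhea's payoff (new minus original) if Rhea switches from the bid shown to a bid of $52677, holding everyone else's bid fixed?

The highest bid among the other bidders is $87733; Rhea's bid doesn't change that.
Original bid $47419: Rhea is not highest (top rival bid is $87733); payoff $0.
Alternative bid $52677: Rhea is not highest (top rival bid is $87733); payoff $0.
Change in payoff = $0 − ($0) = $0.

$0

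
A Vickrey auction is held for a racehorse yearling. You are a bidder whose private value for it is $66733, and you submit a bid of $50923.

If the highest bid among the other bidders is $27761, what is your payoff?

$38972

Your bid $50923 exceeds the highest competing bid $27761, so you win.
In a second-price auction the winner pays the second-highest bid, $27761.
Payoff = value − price = $66733 − $27761 = $38972.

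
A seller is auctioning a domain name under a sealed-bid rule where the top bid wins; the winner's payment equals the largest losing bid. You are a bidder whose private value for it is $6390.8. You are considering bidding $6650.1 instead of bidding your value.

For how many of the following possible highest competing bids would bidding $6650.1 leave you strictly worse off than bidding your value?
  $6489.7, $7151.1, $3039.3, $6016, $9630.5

The deviation hurts exactly when the highest competing bid lies strictly between $6390.8 and $6650.1 — overbidding then wins at a price above your value.
$6489.7: inside the interval → strictly worse (loss $98.9).
$7151.1: above both → same outcome either way.
$3039.3: below both → same outcome either way.
$6016: below both → same outcome either way.
$9630.5: above both → same outcome either way.
Count: 1.

1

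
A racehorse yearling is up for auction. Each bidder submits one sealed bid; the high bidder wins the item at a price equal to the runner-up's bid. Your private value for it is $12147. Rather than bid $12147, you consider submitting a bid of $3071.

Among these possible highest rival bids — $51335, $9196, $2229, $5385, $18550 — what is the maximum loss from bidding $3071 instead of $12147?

$51335: same outcome either way → loss $0.
$9196: truthful gives $2951, deviation gives $0 → loss $2951.
$2229: same outcome either way → loss $0.
$5385: truthful gives $6762, deviation gives $0 → loss $6762.
$18550: same outcome either way → loss $0.
Maximum loss: $6762.

$6762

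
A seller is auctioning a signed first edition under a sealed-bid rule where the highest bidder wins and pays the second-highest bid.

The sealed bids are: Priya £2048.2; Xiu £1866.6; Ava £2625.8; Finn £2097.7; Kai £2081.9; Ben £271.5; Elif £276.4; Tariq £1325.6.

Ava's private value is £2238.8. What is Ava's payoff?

£141.1

Highest bid: Ava at £2625.8, so Ava wins.
Second-highest bid: Finn at £2097.7 — that is the price the winner pays.
Ava's payoff = value − price = £2238.8 − £2097.7 = £141.1.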